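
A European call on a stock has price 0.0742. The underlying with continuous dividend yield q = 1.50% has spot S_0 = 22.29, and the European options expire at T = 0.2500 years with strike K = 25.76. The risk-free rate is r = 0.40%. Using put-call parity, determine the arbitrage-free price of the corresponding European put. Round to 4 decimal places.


Answer: Put price = 3.6019

Derivation:
Put-call parity: C - P = S_0 * exp(-qT) - K * exp(-rT).
S_0 * exp(-qT) = 22.2900 * 0.99625702 = 22.20656903
K * exp(-rT) = 25.7600 * 0.99900050 = 25.73425288
P = C - S*exp(-qT) + K*exp(-rT)
P = 0.0742 - 22.20656903 + 25.73425288 = 3.6019


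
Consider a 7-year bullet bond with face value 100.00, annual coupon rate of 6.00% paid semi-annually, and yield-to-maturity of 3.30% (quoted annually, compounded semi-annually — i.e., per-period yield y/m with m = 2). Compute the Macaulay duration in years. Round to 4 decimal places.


Answer: Macaulay duration = 5.9213 years

Derivation:
Coupon per period c = face * coupon_rate / m = 3.000000
Periods per year m = 2; per-period yield y/m = 0.016500
Number of cashflows N = 14
Cashflows (t years, CF_t, discount factor 1/(1+y/m)^(m*t), PV):
  t = 0.5000: CF_t = 3.000000, DF = 0.983768, PV = 2.951303
  t = 1.0000: CF_t = 3.000000, DF = 0.967799, PV = 2.903397
  t = 1.5000: CF_t = 3.000000, DF = 0.952090, PV = 2.856269
  t = 2.0000: CF_t = 3.000000, DF = 0.936635, PV = 2.809906
  t = 2.5000: CF_t = 3.000000, DF = 0.921432, PV = 2.764295
  t = 3.0000: CF_t = 3.000000, DF = 0.906475, PV = 2.719424
  t = 3.5000: CF_t = 3.000000, DF = 0.891761, PV = 2.675282
  t = 4.0000: CF_t = 3.000000, DF = 0.877285, PV = 2.631856
  t = 4.5000: CF_t = 3.000000, DF = 0.863045, PV = 2.589136
  t = 5.0000: CF_t = 3.000000, DF = 0.849036, PV = 2.547108
  t = 5.5000: CF_t = 3.000000, DF = 0.835254, PV = 2.505763
  t = 6.0000: CF_t = 3.000000, DF = 0.821696, PV = 2.465089
  t = 6.5000: CF_t = 3.000000, DF = 0.808359, PV = 2.425076
  t = 7.0000: CF_t = 103.000000, DF = 0.795237, PV = 81.909422
Price P = sum_t PV_t = 116.753327
Macaulay numerator sum_t t * PV_t:
  t * PV_t at t = 0.5000: 1.475652
  t * PV_t at t = 1.0000: 2.903397
  t * PV_t at t = 1.5000: 4.284403
  t * PV_t at t = 2.0000: 5.619811
  t * PV_t at t = 2.5000: 6.910737
  t * PV_t at t = 3.0000: 8.158273
  t * PV_t at t = 3.5000: 9.363487
  t * PV_t at t = 4.0000: 10.527426
  t * PV_t at t = 4.5000: 11.651111
  t * PV_t at t = 5.0000: 12.735542
  t * PV_t at t = 5.5000: 13.781698
  t * PV_t at t = 6.0000: 14.790536
  t * PV_t at t = 6.5000: 15.762991
  t * PV_t at t = 7.0000: 573.365956
Macaulay duration D = (sum_t t * PV_t) / P = 691.331020 / 116.753327 = 5.921296


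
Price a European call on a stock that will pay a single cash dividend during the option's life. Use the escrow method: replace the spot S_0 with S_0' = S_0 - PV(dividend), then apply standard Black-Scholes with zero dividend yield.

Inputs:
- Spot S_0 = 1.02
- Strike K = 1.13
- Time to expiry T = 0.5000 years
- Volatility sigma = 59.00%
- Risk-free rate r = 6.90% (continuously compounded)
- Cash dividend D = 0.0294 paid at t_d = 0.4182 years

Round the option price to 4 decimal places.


PV(D) = D * exp(-r * t_d) = 0.0294 * 0.97155655 = 0.02856376
S_0' = S_0 - PV(D) = 1.0200 - 0.02856376 = 0.99143624
d1 = (ln(S_0'/K) + (r + sigma^2/2)*T) / (sigma*sqrt(T)) = -0.02227572
d2 = d1 - sigma*sqrt(T) = -0.43946872
exp(-rT) = 0.96608834
N(d1) = 0.49111401; N(d2) = 0.33016097
C = S_0' * N(d1) - K * exp(-rT) * N(d2) = 0.99143624 * 0.49111401 - 1.1300 * 0.96608834 * 0.33016097 = 0.1265

Answer: Price = 0.1265


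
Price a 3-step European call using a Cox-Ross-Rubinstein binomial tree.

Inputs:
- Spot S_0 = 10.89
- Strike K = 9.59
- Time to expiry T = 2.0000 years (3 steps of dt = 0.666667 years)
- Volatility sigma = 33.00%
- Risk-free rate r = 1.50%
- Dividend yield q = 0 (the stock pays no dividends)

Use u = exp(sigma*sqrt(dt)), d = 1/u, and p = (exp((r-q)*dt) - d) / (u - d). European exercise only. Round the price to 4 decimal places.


dt = T/N = 0.666667
u = exp(sigma*sqrt(dt)) = 1.309236; d = 1/u = 0.763804
p = (exp((r-q)*dt) - d) / (u - d) = 0.451470
Discount per step: exp(-r*dt) = 0.990050
Stock lattice S(k, i) with i counting down-moves:
  k=0: S(0,0) = 10.8900
  k=1: S(1,0) = 14.2576; S(1,1) = 8.3178
  k=2: S(2,0) = 18.6665; S(2,1) = 10.8900; S(2,2) = 6.3532
  k=3: S(3,0) = 24.4389; S(3,1) = 14.2576; S(3,2) = 8.3178; S(3,3) = 4.8526
Terminal payoffs V(N, i) = max(S_T - K, 0):
  V(3,0) = 14.848910; V(3,1) = 4.667582; V(3,2) = 0.000000; V(3,3) = 0.000000
Backward induction: V(k, i) = exp(-r*dt) * [p * V(k+1, i) + (1-p) * V(k+1, i+1)].
  V(2,0) = exp(-r*dt) * [p*14.848910 + (1-p)*4.667582] = 9.171963
  V(2,1) = exp(-r*dt) * [p*4.667582 + (1-p)*0.000000] = 2.086304
  V(2,2) = exp(-r*dt) * [p*0.000000 + (1-p)*0.000000] = 0.000000
  V(1,0) = exp(-r*dt) * [p*9.171963 + (1-p)*2.086304] = 5.232675
  V(1,1) = exp(-r*dt) * [p*2.086304 + (1-p)*0.000000] = 0.932531
  V(0,0) = exp(-r*dt) * [p*5.232675 + (1-p)*0.932531] = 2.845320

Answer: Price = V(0,0) = 2.8453


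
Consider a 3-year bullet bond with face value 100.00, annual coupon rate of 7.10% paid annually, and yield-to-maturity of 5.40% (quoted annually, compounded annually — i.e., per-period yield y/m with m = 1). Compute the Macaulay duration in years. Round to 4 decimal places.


Answer: Macaulay duration = 2.8101 years

Derivation:
Coupon per period c = face * coupon_rate / m = 7.100000
Periods per year m = 1; per-period yield y/m = 0.054000
Number of cashflows N = 3
Cashflows (t years, CF_t, discount factor 1/(1+y/m)^(m*t), PV):
  t = 1.0000: CF_t = 7.100000, DF = 0.948767, PV = 6.736243
  t = 2.0000: CF_t = 7.100000, DF = 0.900158, PV = 6.391122
  t = 3.0000: CF_t = 107.100000, DF = 0.854040, PV = 91.467675
Price P = sum_t PV_t = 104.595040
Macaulay numerator sum_t t * PV_t:
  t * PV_t at t = 1.0000: 6.736243
  t * PV_t at t = 2.0000: 12.782245
  t * PV_t at t = 3.0000: 274.403024
Macaulay duration D = (sum_t t * PV_t) / P = 293.921511 / 104.595040 = 2.810090


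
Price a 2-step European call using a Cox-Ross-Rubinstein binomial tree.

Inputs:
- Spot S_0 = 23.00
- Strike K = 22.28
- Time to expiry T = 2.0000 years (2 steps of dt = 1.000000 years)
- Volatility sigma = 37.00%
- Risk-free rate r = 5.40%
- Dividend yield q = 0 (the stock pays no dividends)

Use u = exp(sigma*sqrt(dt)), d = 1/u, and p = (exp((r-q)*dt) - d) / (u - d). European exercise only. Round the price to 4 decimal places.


dt = T/N = 1.000000
u = exp(sigma*sqrt(dt)) = 1.447735; d = 1/u = 0.690734
p = (exp((r-q)*dt) - d) / (u - d) = 0.481836
Discount per step: exp(-r*dt) = 0.947432
Stock lattice S(k, i) with i counting down-moves:
  k=0: S(0,0) = 23.0000
  k=1: S(1,0) = 33.2979; S(1,1) = 15.8869
  k=2: S(2,0) = 48.2065; S(2,1) = 23.0000; S(2,2) = 10.9736
Terminal payoffs V(N, i) = max(S_T - K, 0):
  V(2,0) = 25.926517; V(2,1) = 0.720000; V(2,2) = 0.000000
Backward induction: V(k, i) = exp(-r*dt) * [p * V(k+1, i) + (1-p) * V(k+1, i+1)].
  V(1,0) = exp(-r*dt) * [p*25.926517 + (1-p)*0.720000] = 12.189109
  V(1,1) = exp(-r*dt) * [p*0.720000 + (1-p)*0.000000] = 0.328685
  V(0,0) = exp(-r*dt) * [p*12.189109 + (1-p)*0.328685] = 5.725776

Answer: Price = V(0,0) = 5.7258


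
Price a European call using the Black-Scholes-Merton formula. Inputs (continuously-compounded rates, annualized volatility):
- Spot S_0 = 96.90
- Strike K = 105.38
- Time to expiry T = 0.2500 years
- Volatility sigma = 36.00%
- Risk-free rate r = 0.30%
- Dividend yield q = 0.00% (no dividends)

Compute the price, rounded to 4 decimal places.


d1 = (ln(S/K) + (r - q + 0.5*sigma^2) * T) / (sigma * sqrt(T)) = -0.37190748
d2 = d1 - sigma * sqrt(T) = -0.55190748
exp(-rT) = 0.99925028; exp(-qT) = 1.00000000
C = S_0 * exp(-qT) * N(d1) - K * exp(-rT) * N(d2)
N(d1) = 0.35498087; N(d2) = 0.29050587
C = 96.9000 * 1.00000000 * 0.35498087 - 105.3800 * 0.99925028 * 0.29050587 = 3.8071

Answer: Price = 3.8071


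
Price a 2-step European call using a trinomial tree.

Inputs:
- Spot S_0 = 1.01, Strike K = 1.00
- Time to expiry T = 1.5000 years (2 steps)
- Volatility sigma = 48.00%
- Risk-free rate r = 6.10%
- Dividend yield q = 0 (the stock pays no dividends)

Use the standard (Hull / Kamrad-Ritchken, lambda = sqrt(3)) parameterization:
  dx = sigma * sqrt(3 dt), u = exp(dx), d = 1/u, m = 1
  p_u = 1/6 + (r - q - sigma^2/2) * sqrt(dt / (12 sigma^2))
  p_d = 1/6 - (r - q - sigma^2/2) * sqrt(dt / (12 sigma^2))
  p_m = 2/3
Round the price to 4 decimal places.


Answer: Price = V(0,0) = 0.2427

Derivation:
dt = T/N = 0.750000; dx = sigma*sqrt(3*dt) = 0.720000
u = exp(dx) = 2.054433; d = 1/u = 0.486752
p_u = 0.138437, p_m = 0.666667, p_d = 0.194896
Discount per step: exp(-r*dt) = 0.955281
Stock lattice S(k, j) with j the centered position index:
  k=0: S(0,+0) = 1.0100
  k=1: S(1,-1) = 0.4916; S(1,+0) = 1.0100; S(1,+1) = 2.0750
  k=2: S(2,-2) = 0.2393; S(2,-1) = 0.4916; S(2,+0) = 1.0100; S(2,+1) = 2.0750; S(2,+2) = 4.2629
Terminal payoffs V(N, j) = max(S_T - K, 0):
  V(2,-2) = 0.000000; V(2,-1) = 0.000000; V(2,+0) = 0.010000; V(2,+1) = 1.074978; V(2,+2) = 3.262903
Backward induction: V(k, j) = exp(-r*dt) * [p_u * V(k+1, j+1) + p_m * V(k+1, j) + p_d * V(k+1, j-1)]
  V(1,-1) = exp(-r*dt) * [p_u*0.010000 + p_m*0.000000 + p_d*0.000000] = 0.001322
  V(1,+0) = exp(-r*dt) * [p_u*1.074978 + p_m*0.010000 + p_d*0.000000] = 0.148531
  V(1,+1) = exp(-r*dt) * [p_u*3.262903 + p_m*1.074978 + p_d*0.010000] = 1.117973
  V(0,+0) = exp(-r*dt) * [p_u*1.117973 + p_m*0.148531 + p_d*0.001322] = 0.242687


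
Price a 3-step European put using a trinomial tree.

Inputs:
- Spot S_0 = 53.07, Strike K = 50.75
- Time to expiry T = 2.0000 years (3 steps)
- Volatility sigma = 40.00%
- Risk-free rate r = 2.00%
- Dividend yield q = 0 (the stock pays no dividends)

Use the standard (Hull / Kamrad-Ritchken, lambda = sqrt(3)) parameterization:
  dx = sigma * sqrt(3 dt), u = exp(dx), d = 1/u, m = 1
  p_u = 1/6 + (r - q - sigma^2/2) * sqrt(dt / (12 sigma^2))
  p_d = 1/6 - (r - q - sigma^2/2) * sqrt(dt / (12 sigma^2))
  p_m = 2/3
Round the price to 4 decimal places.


Answer: Price = V(0,0) = 8.6141

Derivation:
dt = T/N = 0.666667; dx = sigma*sqrt(3*dt) = 0.565685
u = exp(dx) = 1.760654; d = 1/u = 0.567971
p_u = 0.131311, p_m = 0.666667, p_d = 0.202022
Discount per step: exp(-r*dt) = 0.986755
Stock lattice S(k, j) with j the centered position index:
  k=0: S(0,+0) = 53.0700
  k=1: S(1,-1) = 30.1422; S(1,+0) = 53.0700; S(1,+1) = 93.4379
  k=2: S(2,-2) = 17.1199; S(2,-1) = 30.1422; S(2,+0) = 53.0700; S(2,+1) = 93.4379; S(2,+2) = 164.5119
  k=3: S(3,-3) = 9.7236; S(3,-2) = 17.1199; S(3,-1) = 30.1422; S(3,+0) = 53.0700; S(3,+1) = 93.4379; S(3,+2) = 164.5119; S(3,+3) = 289.6485
Terminal payoffs V(N, j) = max(K - S_T, 0):
  V(3,-3) = 41.026404; V(3,-2) = 33.630110; V(3,-1) = 20.607794; V(3,+0) = 0.000000; V(3,+1) = 0.000000; V(3,+2) = 0.000000; V(3,+3) = 0.000000
Backward induction: V(k, j) = exp(-r*dt) * [p_u * V(k+1, j+1) + p_m * V(k+1, j) + p_d * V(k+1, j-1)]
  V(2,-2) = exp(-r*dt) * [p_u*20.607794 + p_m*33.630110 + p_d*41.026404] = 32.971779
  V(2,-1) = exp(-r*dt) * [p_u*0.000000 + p_m*20.607794 + p_d*33.630110] = 20.260601
  V(2,+0) = exp(-r*dt) * [p_u*0.000000 + p_m*0.000000 + p_d*20.607794] = 4.108087
  V(2,+1) = exp(-r*dt) * [p_u*0.000000 + p_m*0.000000 + p_d*0.000000] = 0.000000
  V(2,+2) = exp(-r*dt) * [p_u*0.000000 + p_m*0.000000 + p_d*0.000000] = 0.000000
  V(1,-1) = exp(-r*dt) * [p_u*4.108087 + p_m*20.260601 + p_d*32.971779] = 20.433263
  V(1,+0) = exp(-r*dt) * [p_u*0.000000 + p_m*4.108087 + p_d*20.260601] = 6.741326
  V(1,+1) = exp(-r*dt) * [p_u*0.000000 + p_m*0.000000 + p_d*4.108087] = 0.818932
  V(0,+0) = exp(-r*dt) * [p_u*0.818932 + p_m*6.741326 + p_d*20.433263] = 8.614097


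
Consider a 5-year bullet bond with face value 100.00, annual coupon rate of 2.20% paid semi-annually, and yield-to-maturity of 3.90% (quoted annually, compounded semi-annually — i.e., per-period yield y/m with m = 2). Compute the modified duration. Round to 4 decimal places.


Coupon per period c = face * coupon_rate / m = 1.100000
Periods per year m = 2; per-period yield y/m = 0.019500
Number of cashflows N = 10
Cashflows (t years, CF_t, discount factor 1/(1+y/m)^(m*t), PV):
  t = 0.5000: CF_t = 1.100000, DF = 0.980873, PV = 1.078960
  t = 1.0000: CF_t = 1.100000, DF = 0.962112, PV = 1.058323
  t = 1.5000: CF_t = 1.100000, DF = 0.943709, PV = 1.038080
  t = 2.0000: CF_t = 1.100000, DF = 0.925659, PV = 1.018225
  t = 2.5000: CF_t = 1.100000, DF = 0.907954, PV = 0.998749
  t = 3.0000: CF_t = 1.100000, DF = 0.890588, PV = 0.979646
  t = 3.5000: CF_t = 1.100000, DF = 0.873553, PV = 0.960909
  t = 4.0000: CF_t = 1.100000, DF = 0.856845, PV = 0.942529
  t = 4.5000: CF_t = 1.100000, DF = 0.840456, PV = 0.924501
  t = 5.0000: CF_t = 101.100000, DF = 0.824380, PV = 83.344866
Price P = sum_t PV_t = 92.344790
First compute Macaulay numerator sum_t t * PV_t:
  t * PV_t at t = 0.5000: 0.539480
  t * PV_t at t = 1.0000: 1.058323
  t * PV_t at t = 1.5000: 1.557121
  t * PV_t at t = 2.0000: 2.036450
  t * PV_t at t = 2.5000: 2.496874
  t * PV_t at t = 3.0000: 2.938939
  t * PV_t at t = 3.5000: 3.363180
  t * PV_t at t = 4.0000: 3.770117
  t * PV_t at t = 4.5000: 4.160257
  t * PV_t at t = 5.0000: 416.724332
Macaulay duration D = 438.645072 / 92.344790 = 4.750079
Modified duration = D / (1 + y/m) = 4.750079 / (1 + 0.019500) = 4.659224

Answer: Modified duration = 4.6592


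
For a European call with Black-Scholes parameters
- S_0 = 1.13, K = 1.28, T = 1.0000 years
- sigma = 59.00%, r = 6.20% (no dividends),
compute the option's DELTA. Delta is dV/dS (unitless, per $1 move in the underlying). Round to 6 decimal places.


Answer: Delta = 0.574886

Derivation:
d1 = 0.1888263641; d2 = -0.4011736359
phi(d1) = 0.3918930802; exp(-qT) = 1.0000000000; exp(-rT) = 0.9398828868
N(d1) = 0.5748855460
Delta = exp(-qT) * N(d1) = 1.0000000000 * 0.5748855460 = 0.574886


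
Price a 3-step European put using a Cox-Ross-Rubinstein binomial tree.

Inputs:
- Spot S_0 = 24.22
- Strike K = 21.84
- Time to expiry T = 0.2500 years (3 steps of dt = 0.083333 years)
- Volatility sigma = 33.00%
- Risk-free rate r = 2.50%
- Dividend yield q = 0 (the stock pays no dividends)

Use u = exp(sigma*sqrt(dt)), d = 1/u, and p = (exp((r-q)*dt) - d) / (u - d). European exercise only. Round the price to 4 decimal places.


Answer: Price = V(0,0) = 0.4881

Derivation:
dt = T/N = 0.083333
u = exp(sigma*sqrt(dt)) = 1.099948; d = 1/u = 0.909134
p = (exp((r-q)*dt) - d) / (u - d) = 0.487132
Discount per step: exp(-r*dt) = 0.997919
Stock lattice S(k, i) with i counting down-moves:
  k=0: S(0,0) = 24.2200
  k=1: S(1,0) = 26.6407; S(1,1) = 22.0192
  k=2: S(2,0) = 29.3034; S(2,1) = 24.2200; S(2,2) = 20.0184
  k=3: S(3,0) = 32.2322; S(3,1) = 26.6407; S(3,2) = 22.0192; S(3,3) = 18.1994
Terminal payoffs V(N, i) = max(K - S_T, 0):
  V(3,0) = 0.000000; V(3,1) = 0.000000; V(3,2) = 0.000000; V(3,3) = 3.640569
Backward induction: V(k, i) = exp(-r*dt) * [p * V(k+1, i) + (1-p) * V(k+1, i+1)].
  V(2,0) = exp(-r*dt) * [p*0.000000 + (1-p)*0.000000] = 0.000000
  V(2,1) = exp(-r*dt) * [p*0.000000 + (1-p)*0.000000] = 0.000000
  V(2,2) = exp(-r*dt) * [p*0.000000 + (1-p)*3.640569] = 1.863246
  V(1,0) = exp(-r*dt) * [p*0.000000 + (1-p)*0.000000] = 0.000000
  V(1,1) = exp(-r*dt) * [p*0.000000 + (1-p)*1.863246] = 0.953611
  V(0,0) = exp(-r*dt) * [p*0.000000 + (1-p)*0.953611] = 0.488059


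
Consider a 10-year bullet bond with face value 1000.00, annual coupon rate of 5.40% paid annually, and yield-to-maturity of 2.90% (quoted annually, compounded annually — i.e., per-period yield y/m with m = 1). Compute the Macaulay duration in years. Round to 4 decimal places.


Coupon per period c = face * coupon_rate / m = 54.000000
Periods per year m = 1; per-period yield y/m = 0.029000
Number of cashflows N = 10
Cashflows (t years, CF_t, discount factor 1/(1+y/m)^(m*t), PV):
  t = 1.0000: CF_t = 54.000000, DF = 0.971817, PV = 52.478134
  t = 2.0000: CF_t = 54.000000, DF = 0.944429, PV = 50.999159
  t = 3.0000: CF_t = 54.000000, DF = 0.917812, PV = 49.561864
  t = 4.0000: CF_t = 54.000000, DF = 0.891946, PV = 48.165077
  t = 5.0000: CF_t = 54.000000, DF = 0.866808, PV = 46.807655
  t = 6.0000: CF_t = 54.000000, DF = 0.842379, PV = 45.488489
  t = 7.0000: CF_t = 54.000000, DF = 0.818639, PV = 44.206501
  t = 8.0000: CF_t = 54.000000, DF = 0.795567, PV = 42.960642
  t = 9.0000: CF_t = 54.000000, DF = 0.773146, PV = 41.749895
  t = 10.0000: CF_t = 1054.000000, DF = 0.751357, PV = 791.930124
Price P = sum_t PV_t = 1214.347540
Macaulay numerator sum_t t * PV_t:
  t * PV_t at t = 1.0000: 52.478134
  t * PV_t at t = 2.0000: 101.998317
  t * PV_t at t = 3.0000: 148.685593
  t * PV_t at t = 4.0000: 192.660309
  t * PV_t at t = 5.0000: 234.038276
  t * PV_t at t = 6.0000: 272.930934
  t * PV_t at t = 7.0000: 309.445504
  t * PV_t at t = 8.0000: 343.685135
  t * PV_t at t = 9.0000: 375.749054
  t * PV_t at t = 10.0000: 7919.301239
Macaulay duration D = (sum_t t * PV_t) / P = 9950.972496 / 1214.347540 = 8.194501

Answer: Macaulay duration = 8.1945 years


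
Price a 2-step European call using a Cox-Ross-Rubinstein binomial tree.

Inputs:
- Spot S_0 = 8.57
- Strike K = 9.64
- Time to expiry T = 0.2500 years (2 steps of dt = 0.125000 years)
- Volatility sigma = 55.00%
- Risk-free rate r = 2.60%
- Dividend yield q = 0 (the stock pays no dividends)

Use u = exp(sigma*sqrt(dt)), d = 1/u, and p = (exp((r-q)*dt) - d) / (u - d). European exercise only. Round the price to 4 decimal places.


dt = T/N = 0.125000
u = exp(sigma*sqrt(dt)) = 1.214648; d = 1/u = 0.823284
p = (exp((r-q)*dt) - d) / (u - d) = 0.459857
Discount per step: exp(-r*dt) = 0.996755
Stock lattice S(k, i) with i counting down-moves:
  k=0: S(0,0) = 8.5700
  k=1: S(1,0) = 10.4095; S(1,1) = 7.0555
  k=2: S(2,0) = 12.6439; S(2,1) = 8.5700; S(2,2) = 5.8087
Terminal payoffs V(N, i) = max(S_T - K, 0):
  V(2,0) = 3.003920; V(2,1) = 0.000000; V(2,2) = 0.000000
Backward induction: V(k, i) = exp(-r*dt) * [p * V(k+1, i) + (1-p) * V(k+1, i+1)].
  V(1,0) = exp(-r*dt) * [p*3.003920 + (1-p)*0.000000] = 1.376891
  V(1,1) = exp(-r*dt) * [p*0.000000 + (1-p)*0.000000] = 0.000000
  V(0,0) = exp(-r*dt) * [p*1.376891 + (1-p)*0.000000] = 0.631118

Answer: Price = V(0,0) = 0.6311


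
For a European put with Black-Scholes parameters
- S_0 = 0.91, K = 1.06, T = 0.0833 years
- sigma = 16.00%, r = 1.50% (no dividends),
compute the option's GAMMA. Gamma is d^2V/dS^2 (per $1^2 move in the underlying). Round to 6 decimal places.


d1 = -3.2539585890; d2 = -3.3001373720
phi(d1) = 0.0020030950; exp(-qT) = 1.0000000000; exp(-rT) = 0.9987512803
Gamma = exp(-qT) * phi(d1) / (S * sigma * sqrt(T)) = 1.0000000000 * 0.0020030950 / (0.9100 * 0.1600 * 0.2886173938) = 0.047667

Answer: Gamma = 0.047667


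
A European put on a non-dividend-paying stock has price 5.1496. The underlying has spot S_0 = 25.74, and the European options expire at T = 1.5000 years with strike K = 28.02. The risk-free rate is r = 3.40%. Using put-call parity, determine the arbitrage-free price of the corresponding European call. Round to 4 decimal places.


Put-call parity: C - P = S_0 * exp(-qT) - K * exp(-rT).
S_0 * exp(-qT) = 25.7400 * 1.00000000 = 25.74000000
K * exp(-rT) = 28.0200 * 0.95027867 = 26.62680835
C = P + S*exp(-qT) - K*exp(-rT)
C = 5.1496 + 25.74000000 - 26.62680835 = 4.2628

Answer: Call price = 4.2628


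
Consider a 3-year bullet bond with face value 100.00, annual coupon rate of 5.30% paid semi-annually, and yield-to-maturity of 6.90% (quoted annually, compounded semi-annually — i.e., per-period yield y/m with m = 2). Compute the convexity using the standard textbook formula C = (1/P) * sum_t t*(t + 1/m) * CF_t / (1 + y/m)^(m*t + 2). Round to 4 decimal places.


Answer: Convexity = 8.9788

Derivation:
Coupon per period c = face * coupon_rate / m = 2.650000
Periods per year m = 2; per-period yield y/m = 0.034500
Number of cashflows N = 6
Cashflows (t years, CF_t, discount factor 1/(1+y/m)^(m*t), PV):
  t = 0.5000: CF_t = 2.650000, DF = 0.966651, PV = 2.561624
  t = 1.0000: CF_t = 2.650000, DF = 0.934413, PV = 2.476195
  t = 1.5000: CF_t = 2.650000, DF = 0.903251, PV = 2.393616
  t = 2.0000: CF_t = 2.650000, DF = 0.873128, PV = 2.313790
  t = 2.5000: CF_t = 2.650000, DF = 0.844010, PV = 2.236626
  t = 3.0000: CF_t = 102.650000, DF = 0.815863, PV = 83.748297
Price P = sum_t PV_t = 95.730147
Convexity numerator sum_t t*(t + 1/m) * CF_t / (1+y/m)^(m*t + 2):
  t = 0.5000: term = 1.196808
  t = 1.0000: term = 3.470685
  t = 1.5000: term = 6.709878
  t = 2.0000: term = 10.810180
  t = 2.5000: term = 15.674499
  t = 3.0000: term = 821.682983
Convexity = (1/P) * sum = 859.545032 / 95.730147 = 8.978833


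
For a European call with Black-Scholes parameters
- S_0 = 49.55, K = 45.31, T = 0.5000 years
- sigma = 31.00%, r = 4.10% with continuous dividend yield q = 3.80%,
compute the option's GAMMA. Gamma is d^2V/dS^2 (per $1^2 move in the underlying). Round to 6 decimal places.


Answer: Gamma = 0.031407

Derivation:
d1 = 0.5245341008; d2 = 0.3053309987
phi(d1) = 0.3476682548; exp(-qT) = 0.9811793622; exp(-rT) = 0.9797086965
Gamma = exp(-qT) * phi(d1) / (S * sigma * sqrt(T)) = 0.9811793622 * 0.3476682548 / (49.5500 * 0.3100 * 0.7071067812) = 0.031407


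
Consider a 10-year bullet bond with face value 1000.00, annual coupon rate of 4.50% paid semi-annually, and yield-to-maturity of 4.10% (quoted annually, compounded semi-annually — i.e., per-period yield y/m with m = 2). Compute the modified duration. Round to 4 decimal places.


Answer: Modified duration = 8.0317

Derivation:
Coupon per period c = face * coupon_rate / m = 22.500000
Periods per year m = 2; per-period yield y/m = 0.020500
Number of cashflows N = 20
Cashflows (t years, CF_t, discount factor 1/(1+y/m)^(m*t), PV):
  t = 0.5000: CF_t = 22.500000, DF = 0.979912, PV = 22.048016
  t = 1.0000: CF_t = 22.500000, DF = 0.960227, PV = 21.605111
  t = 1.5000: CF_t = 22.500000, DF = 0.940938, PV = 21.171103
  t = 2.0000: CF_t = 22.500000, DF = 0.922036, PV = 20.745814
  t = 2.5000: CF_t = 22.500000, DF = 0.903514, PV = 20.329068
  t = 3.0000: CF_t = 22.500000, DF = 0.885364, PV = 19.920694
  t = 3.5000: CF_t = 22.500000, DF = 0.867579, PV = 19.520523
  t = 4.0000: CF_t = 22.500000, DF = 0.850151, PV = 19.128391
  t = 4.5000: CF_t = 22.500000, DF = 0.833073, PV = 18.744136
  t = 5.0000: CF_t = 22.500000, DF = 0.816338, PV = 18.367601
  t = 5.5000: CF_t = 22.500000, DF = 0.799939, PV = 17.998629
  t = 6.0000: CF_t = 22.500000, DF = 0.783870, PV = 17.637069
  t = 6.5000: CF_t = 22.500000, DF = 0.768123, PV = 17.282772
  t = 7.0000: CF_t = 22.500000, DF = 0.752693, PV = 16.935592
  t = 7.5000: CF_t = 22.500000, DF = 0.737573, PV = 16.595387
  t = 8.0000: CF_t = 22.500000, DF = 0.722756, PV = 16.262016
  t = 8.5000: CF_t = 22.500000, DF = 0.708237, PV = 15.935341
  t = 9.0000: CF_t = 22.500000, DF = 0.694010, PV = 15.615229
  t = 9.5000: CF_t = 22.500000, DF = 0.680069, PV = 15.301547
  t = 10.0000: CF_t = 1022.500000, DF = 0.666407, PV = 681.401579
Price P = sum_t PV_t = 1032.545618
First compute Macaulay numerator sum_t t * PV_t:
  t * PV_t at t = 0.5000: 11.024008
  t * PV_t at t = 1.0000: 21.605111
  t * PV_t at t = 1.5000: 31.756655
  t * PV_t at t = 2.0000: 41.491628
  t * PV_t at t = 2.5000: 50.822671
  t * PV_t at t = 3.0000: 59.762082
  t * PV_t at t = 3.5000: 68.321831
  t * PV_t at t = 4.0000: 76.513565
  t * PV_t at t = 4.5000: 84.348614
  t * PV_t at t = 5.0000: 91.838003
  t * PV_t at t = 5.5000: 98.992458
  t * PV_t at t = 6.0000: 105.822413
  t * PV_t at t = 6.5000: 112.338018
  t * PV_t at t = 7.0000: 118.549146
  t * PV_t at t = 7.5000: 124.465402
  t * PV_t at t = 8.0000: 130.096125
  t * PV_t at t = 8.5000: 135.450399
  t * PV_t at t = 9.0000: 140.537060
  t * PV_t at t = 9.5000: 145.364698
  t * PV_t at t = 10.0000: 6814.015790
Macaulay duration D = 8463.115678 / 1032.545618 = 8.196360
Modified duration = D / (1 + y/m) = 8.196360 / (1 + 0.020500) = 8.031710


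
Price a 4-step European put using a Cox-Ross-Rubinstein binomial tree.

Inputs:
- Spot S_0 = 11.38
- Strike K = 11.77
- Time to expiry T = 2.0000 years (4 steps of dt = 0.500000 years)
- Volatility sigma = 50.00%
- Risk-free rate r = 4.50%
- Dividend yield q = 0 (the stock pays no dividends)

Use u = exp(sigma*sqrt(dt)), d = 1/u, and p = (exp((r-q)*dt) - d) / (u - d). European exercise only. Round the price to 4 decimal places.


dt = T/N = 0.500000
u = exp(sigma*sqrt(dt)) = 1.424119; d = 1/u = 0.702189
p = (exp((r-q)*dt) - d) / (u - d) = 0.444041
Discount per step: exp(-r*dt) = 0.977751
Stock lattice S(k, i) with i counting down-moves:
  k=0: S(0,0) = 11.3800
  k=1: S(1,0) = 16.2065; S(1,1) = 7.9909
  k=2: S(2,0) = 23.0799; S(2,1) = 11.3800; S(2,2) = 5.6111
  k=3: S(3,0) = 32.8686; S(3,1) = 16.2065; S(3,2) = 7.9909; S(3,3) = 3.9401
  k=4: S(4,0) = 46.8088; S(4,1) = 23.0799; S(4,2) = 11.3800; S(4,3) = 5.6111; S(4,4) = 2.7667
Terminal payoffs V(N, i) = max(K - S_T, 0):
  V(4,0) = 0.000000; V(4,1) = 0.000000; V(4,2) = 0.390000; V(4,3) = 6.158878; V(4,4) = 9.003332
Backward induction: V(k, i) = exp(-r*dt) * [p * V(k+1, i) + (1-p) * V(k+1, i+1)].
  V(3,0) = exp(-r*dt) * [p*0.000000 + (1-p)*0.000000] = 0.000000
  V(3,1) = exp(-r*dt) * [p*0.000000 + (1-p)*0.390000] = 0.212000
  V(3,2) = exp(-r*dt) * [p*0.390000 + (1-p)*6.158878] = 3.517227
  V(3,3) = exp(-r*dt) * [p*6.158878 + (1-p)*9.003332] = 7.568067
  V(2,0) = exp(-r*dt) * [p*0.000000 + (1-p)*0.212000] = 0.115241
  V(2,1) = exp(-r*dt) * [p*0.212000 + (1-p)*3.517227] = 2.003971
  V(2,2) = exp(-r*dt) * [p*3.517227 + (1-p)*7.568067] = 5.640969
  V(1,0) = exp(-r*dt) * [p*0.115241 + (1-p)*2.003971] = 1.139372
  V(1,1) = exp(-r*dt) * [p*2.003971 + (1-p)*5.640969] = 3.936420
  V(0,0) = exp(-r*dt) * [p*1.139372 + (1-p)*3.936420] = 2.634470

Answer: Price = V(0,0) = 2.6345


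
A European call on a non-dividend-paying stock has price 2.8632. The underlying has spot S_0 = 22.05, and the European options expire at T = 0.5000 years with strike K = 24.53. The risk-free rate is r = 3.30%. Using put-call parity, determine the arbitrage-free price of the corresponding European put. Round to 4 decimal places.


Put-call parity: C - P = S_0 * exp(-qT) - K * exp(-rT).
S_0 * exp(-qT) = 22.0500 * 1.00000000 = 22.05000000
K * exp(-rT) = 24.5300 * 0.98363538 = 24.12857586
P = C - S*exp(-qT) + K*exp(-rT)
P = 2.8632 - 22.05000000 + 24.12857586 = 4.9418

Answer: Put price = 4.9418


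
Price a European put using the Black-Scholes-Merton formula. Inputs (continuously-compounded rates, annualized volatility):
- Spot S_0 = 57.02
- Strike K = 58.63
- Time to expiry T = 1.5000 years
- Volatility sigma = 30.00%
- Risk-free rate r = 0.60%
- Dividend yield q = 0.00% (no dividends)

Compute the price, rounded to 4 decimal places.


d1 = (ln(S/K) + (r - q + 0.5*sigma^2) * T) / (sigma * sqrt(T)) = 0.13242370
d2 = d1 - sigma * sqrt(T) = -0.23499977
exp(-rT) = 0.99104038; exp(-qT) = 1.00000000
P = K * exp(-rT) * N(-d2) - S_0 * exp(-qT) * N(-d1)
N(-d1) = 0.44732459; N(-d2) = 0.59289554
P = 58.6300 * 0.99104038 * 0.59289554 - 57.0200 * 1.00000000 * 0.44732459 = 8.9436

Answer: Price = 8.9436


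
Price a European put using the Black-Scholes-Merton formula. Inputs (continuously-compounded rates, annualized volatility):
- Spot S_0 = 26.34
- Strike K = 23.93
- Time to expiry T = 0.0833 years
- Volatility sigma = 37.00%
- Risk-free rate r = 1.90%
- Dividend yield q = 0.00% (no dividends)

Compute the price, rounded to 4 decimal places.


Answer: Price = 0.2623

Derivation:
d1 = (ln(S/K) + (r - q + 0.5*sigma^2) * T) / (sigma * sqrt(T)) = 0.96677490
d2 = d1 - sigma * sqrt(T) = 0.85998647
exp(-rT) = 0.99841855; exp(-qT) = 1.00000000
P = K * exp(-rT) * N(-d2) - S_0 * exp(-qT) * N(-d1)
N(-d1) = 0.16682829; N(-d2) = 0.19489825
P = 23.9300 * 0.99841855 * 0.19489825 - 26.3400 * 1.00000000 * 0.16682829 = 0.2623


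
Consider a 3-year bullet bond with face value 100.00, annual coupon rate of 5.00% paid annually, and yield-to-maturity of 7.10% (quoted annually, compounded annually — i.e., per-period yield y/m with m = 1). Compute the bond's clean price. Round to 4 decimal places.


Coupon per period c = face * coupon_rate / m = 5.000000
Periods per year m = 1; per-period yield y/m = 0.071000
Number of cashflows N = 3
Cashflows (t years, CF_t, discount factor 1/(1+y/m)^(m*t), PV):
  t = 1.0000: CF_t = 5.000000, DF = 0.933707, PV = 4.668534
  t = 2.0000: CF_t = 5.000000, DF = 0.871808, PV = 4.359042
  t = 3.0000: CF_t = 105.000000, DF = 0.814013, PV = 85.471414
Price P = sum_t PV_t = 94.498990

Answer: Price = 94.4990


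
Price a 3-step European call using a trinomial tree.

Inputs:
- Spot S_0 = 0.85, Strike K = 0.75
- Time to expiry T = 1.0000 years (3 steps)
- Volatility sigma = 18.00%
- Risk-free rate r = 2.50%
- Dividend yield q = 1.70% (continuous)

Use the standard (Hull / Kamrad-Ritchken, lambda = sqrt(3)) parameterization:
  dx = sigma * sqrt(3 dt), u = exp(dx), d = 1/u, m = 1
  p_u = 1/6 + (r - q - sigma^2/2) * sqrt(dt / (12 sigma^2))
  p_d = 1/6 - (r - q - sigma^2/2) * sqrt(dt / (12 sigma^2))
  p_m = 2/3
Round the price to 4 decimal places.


Answer: Price = V(0,0) = 0.1244

Derivation:
dt = T/N = 0.333333; dx = sigma*sqrt(3*dt) = 0.180000
u = exp(dx) = 1.197217; d = 1/u = 0.835270
p_u = 0.159074, p_m = 0.666667, p_d = 0.174259
Discount per step: exp(-r*dt) = 0.991701
Stock lattice S(k, j) with j the centered position index:
  k=0: S(0,+0) = 0.8500
  k=1: S(1,-1) = 0.7100; S(1,+0) = 0.8500; S(1,+1) = 1.0176
  k=2: S(2,-2) = 0.5930; S(2,-1) = 0.7100; S(2,+0) = 0.8500; S(2,+1) = 1.0176; S(2,+2) = 1.2183
  k=3: S(3,-3) = 0.4953; S(3,-2) = 0.5930; S(3,-1) = 0.7100; S(3,+0) = 0.8500; S(3,+1) = 1.0176; S(3,+2) = 1.2183; S(3,+3) = 1.4586
Terminal payoffs V(N, j) = max(S_T - K, 0):
  V(3,-3) = 0.000000; V(3,-2) = 0.000000; V(3,-1) = 0.000000; V(3,+0) = 0.100000; V(3,+1) = 0.267635; V(3,+2) = 0.468330; V(3,+3) = 0.708606
Backward induction: V(k, j) = exp(-r*dt) * [p_u * V(k+1, j+1) + p_m * V(k+1, j) + p_d * V(k+1, j-1)]
  V(2,-2) = exp(-r*dt) * [p_u*0.000000 + p_m*0.000000 + p_d*0.000000] = 0.000000
  V(2,-1) = exp(-r*dt) * [p_u*0.100000 + p_m*0.000000 + p_d*0.000000] = 0.015775
  V(2,+0) = exp(-r*dt) * [p_u*0.267635 + p_m*0.100000 + p_d*0.000000] = 0.108334
  V(2,+1) = exp(-r*dt) * [p_u*0.468330 + p_m*0.267635 + p_d*0.100000] = 0.268105
  V(2,+2) = exp(-r*dt) * [p_u*0.708606 + p_m*0.468330 + p_d*0.267635] = 0.467665
  V(1,-1) = exp(-r*dt) * [p_u*0.108334 + p_m*0.015775 + p_d*0.000000] = 0.027520
  V(1,+0) = exp(-r*dt) * [p_u*0.268105 + p_m*0.108334 + p_d*0.015775] = 0.116644
  V(1,+1) = exp(-r*dt) * [p_u*0.467665 + p_m*0.268105 + p_d*0.108334] = 0.269751
  V(0,+0) = exp(-r*dt) * [p_u*0.269751 + p_m*0.116644 + p_d*0.027520] = 0.124427


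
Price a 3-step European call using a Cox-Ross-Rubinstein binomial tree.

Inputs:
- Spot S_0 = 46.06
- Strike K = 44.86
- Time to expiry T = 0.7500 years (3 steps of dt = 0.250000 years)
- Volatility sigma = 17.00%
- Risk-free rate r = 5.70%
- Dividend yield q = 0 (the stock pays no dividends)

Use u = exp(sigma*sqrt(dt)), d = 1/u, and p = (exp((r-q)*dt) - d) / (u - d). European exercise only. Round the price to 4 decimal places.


Answer: Price = V(0,0) = 4.5989

Derivation:
dt = T/N = 0.250000
u = exp(sigma*sqrt(dt)) = 1.088717; d = 1/u = 0.918512
p = (exp((r-q)*dt) - d) / (u - d) = 0.563085
Discount per step: exp(-r*dt) = 0.985851
Stock lattice S(k, i) with i counting down-moves:
  k=0: S(0,0) = 46.0600
  k=1: S(1,0) = 50.1463; S(1,1) = 42.3067
  k=2: S(2,0) = 54.5951; S(2,1) = 46.0600; S(2,2) = 38.8592
  k=3: S(3,0) = 59.4387; S(3,1) = 50.1463; S(3,2) = 42.3067; S(3,3) = 35.6927
Terminal payoffs V(N, i) = max(S_T - K, 0):
  V(3,0) = 14.578662; V(3,1) = 5.286308; V(3,2) = 0.000000; V(3,3) = 0.000000
Backward induction: V(k, i) = exp(-r*dt) * [p * V(k+1, i) + (1-p) * V(k+1, i+1)].
  V(2,0) = exp(-r*dt) * [p*14.578662 + (1-p)*5.286308] = 10.369863
  V(2,1) = exp(-r*dt) * [p*5.286308 + (1-p)*0.000000] = 2.934524
  V(2,2) = exp(-r*dt) * [p*0.000000 + (1-p)*0.000000] = 0.000000
  V(1,0) = exp(-r*dt) * [p*10.369863 + (1-p)*2.934524] = 7.020492
  V(1,1) = exp(-r*dt) * [p*2.934524 + (1-p)*0.000000] = 1.629006
  V(0,0) = exp(-r*dt) * [p*7.020492 + (1-p)*1.629006] = 4.598867


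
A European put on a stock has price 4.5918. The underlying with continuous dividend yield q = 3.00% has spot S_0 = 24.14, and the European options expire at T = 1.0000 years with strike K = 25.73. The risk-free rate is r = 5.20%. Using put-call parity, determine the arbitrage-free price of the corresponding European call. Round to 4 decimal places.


Put-call parity: C - P = S_0 * exp(-qT) - K * exp(-rT).
S_0 * exp(-qT) = 24.1400 * 0.97044553 = 23.42655518
K * exp(-rT) = 25.7300 * 0.94932887 = 24.42623174
C = P + S*exp(-qT) - K*exp(-rT)
C = 4.5918 + 23.42655518 - 24.42623174 = 3.5921

Answer: Call price = 3.5921


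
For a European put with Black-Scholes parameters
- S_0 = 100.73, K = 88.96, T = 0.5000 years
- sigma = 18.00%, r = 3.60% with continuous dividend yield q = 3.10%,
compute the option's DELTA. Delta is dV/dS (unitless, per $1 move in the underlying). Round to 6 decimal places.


d1 = 1.0595353963; d2 = 0.9322561757
phi(d1) = 0.2275816597; exp(-qT) = 0.9846195068; exp(-rT) = 0.9821610324
N(-d1) = 0.1446780089
Delta = -exp(-qT) * N(-d1) = -0.9846195068 * 0.1446780089 = -0.142453

Answer: Delta = -0.142453


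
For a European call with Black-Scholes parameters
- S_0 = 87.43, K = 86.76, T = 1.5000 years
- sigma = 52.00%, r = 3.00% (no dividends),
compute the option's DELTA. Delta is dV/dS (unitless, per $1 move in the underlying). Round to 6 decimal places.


Answer: Delta = 0.655853

Derivation:
d1 = 0.4011711293; d2 = -0.2356962038
phi(d1) = 0.3680974115; exp(-qT) = 1.0000000000; exp(-rT) = 0.9559974818
N(d1) = 0.6558529325
Delta = exp(-qT) * N(d1) = 1.0000000000 * 0.6558529325 = 0.655853


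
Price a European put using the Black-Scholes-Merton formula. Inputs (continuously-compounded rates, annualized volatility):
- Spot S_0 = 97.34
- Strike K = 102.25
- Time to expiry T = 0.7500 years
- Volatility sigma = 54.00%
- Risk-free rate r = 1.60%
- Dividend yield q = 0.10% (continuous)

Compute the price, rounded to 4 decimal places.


d1 = (ln(S/K) + (r - q + 0.5*sigma^2) * T) / (sigma * sqrt(T)) = 0.15265400
d2 = d1 - sigma * sqrt(T) = -0.31499972
exp(-rT) = 0.98807171; exp(-qT) = 0.99925028
P = K * exp(-rT) * N(-d2) - S_0 * exp(-qT) * N(-d1)
N(-d1) = 0.43933557; N(-d2) = 0.62361907
P = 102.2500 * 0.98807171 * 0.62361907 - 97.3400 * 0.99925028 * 0.43933557 = 20.2716

Answer: Price = 20.2716


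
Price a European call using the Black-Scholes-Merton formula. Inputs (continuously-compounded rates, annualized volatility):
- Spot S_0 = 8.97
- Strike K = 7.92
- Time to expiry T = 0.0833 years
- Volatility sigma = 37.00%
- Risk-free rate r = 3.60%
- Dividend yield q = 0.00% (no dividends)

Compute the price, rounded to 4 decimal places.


d1 = (ln(S/K) + (r - q + 0.5*sigma^2) * T) / (sigma * sqrt(T)) = 1.24728070
d2 = d1 - sigma * sqrt(T) = 1.14049227
exp(-rT) = 0.99700569; exp(-qT) = 1.00000000
C = S_0 * exp(-qT) * N(d1) - K * exp(-rT) * N(d2)
N(d1) = 0.89385270; N(d2) = 0.87295936
C = 8.9700 * 1.00000000 * 0.89385270 - 7.9200 * 0.99700569 * 0.87295936 = 1.1247

Answer: Price = 1.1247


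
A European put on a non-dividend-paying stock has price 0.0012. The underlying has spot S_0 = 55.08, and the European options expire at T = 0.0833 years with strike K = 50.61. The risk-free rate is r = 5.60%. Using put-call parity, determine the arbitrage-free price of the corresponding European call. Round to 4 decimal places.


Put-call parity: C - P = S_0 * exp(-qT) - K * exp(-rT).
S_0 * exp(-qT) = 55.0800 * 1.00000000 = 55.08000000
K * exp(-rT) = 50.6100 * 0.99534606 = 50.37446426
C = P + S*exp(-qT) - K*exp(-rT)
C = 0.0012 + 55.08000000 - 50.37446426 = 4.7067

Answer: Call price = 4.7067


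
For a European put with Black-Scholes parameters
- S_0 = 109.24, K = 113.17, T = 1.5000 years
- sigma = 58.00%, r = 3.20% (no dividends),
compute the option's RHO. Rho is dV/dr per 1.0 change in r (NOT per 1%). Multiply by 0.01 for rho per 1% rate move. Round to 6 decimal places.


d1 = 0.3729927897; d2 = -0.3373592357
phi(d1) = 0.3721343464; exp(-qT) = 1.0000000000; exp(-rT) = 0.9531337871
N(-d2) = 0.6320769448
Rho = -K*T*exp(-rT)*N(-d2) = -113.1700 * 1.5000 * 0.9531337871 * 0.6320769448 = -102.269560

Answer: Rho = -102.269560


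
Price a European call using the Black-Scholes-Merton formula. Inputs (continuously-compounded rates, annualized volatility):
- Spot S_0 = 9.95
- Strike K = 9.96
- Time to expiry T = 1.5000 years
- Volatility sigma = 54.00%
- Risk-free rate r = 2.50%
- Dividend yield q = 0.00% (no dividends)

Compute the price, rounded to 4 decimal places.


d1 = (ln(S/K) + (r - q + 0.5*sigma^2) * T) / (sigma * sqrt(T)) = 0.38586340
d2 = d1 - sigma * sqrt(T) = -0.27549883
exp(-rT) = 0.96319442; exp(-qT) = 1.00000000
C = S_0 * exp(-qT) * N(d1) - K * exp(-rT) * N(d2)
N(d1) = 0.65020108; N(d2) = 0.39146651
C = 9.9500 * 1.00000000 * 0.65020108 - 9.9600 * 0.96319442 * 0.39146651 = 2.7140

Answer: Price = 2.7140


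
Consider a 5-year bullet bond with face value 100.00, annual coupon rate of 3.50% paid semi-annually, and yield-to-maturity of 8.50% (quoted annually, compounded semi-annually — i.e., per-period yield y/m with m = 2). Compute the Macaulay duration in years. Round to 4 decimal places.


Coupon per period c = face * coupon_rate / m = 1.750000
Periods per year m = 2; per-period yield y/m = 0.042500
Number of cashflows N = 10
Cashflows (t years, CF_t, discount factor 1/(1+y/m)^(m*t), PV):
  t = 0.5000: CF_t = 1.750000, DF = 0.959233, PV = 1.678657
  t = 1.0000: CF_t = 1.750000, DF = 0.920127, PV = 1.610223
  t = 1.5000: CF_t = 1.750000, DF = 0.882616, PV = 1.544578
  t = 2.0000: CF_t = 1.750000, DF = 0.846634, PV = 1.481610
  t = 2.5000: CF_t = 1.750000, DF = 0.812119, PV = 1.421208
  t = 3.0000: CF_t = 1.750000, DF = 0.779011, PV = 1.363269
  t = 3.5000: CF_t = 1.750000, DF = 0.747253, PV = 1.307692
  t = 4.0000: CF_t = 1.750000, DF = 0.716789, PV = 1.254381
  t = 4.5000: CF_t = 1.750000, DF = 0.687568, PV = 1.203243
  t = 5.0000: CF_t = 101.750000, DF = 0.659537, PV = 67.107921
Price P = sum_t PV_t = 79.972782
Macaulay numerator sum_t t * PV_t:
  t * PV_t at t = 0.5000: 0.839329
  t * PV_t at t = 1.0000: 1.610223
  t * PV_t at t = 1.5000: 2.316867
  t * PV_t at t = 2.0000: 2.963219
  t * PV_t at t = 2.5000: 3.553021
  t * PV_t at t = 3.0000: 4.089808
  t * PV_t at t = 3.5000: 4.576923
  t * PV_t at t = 4.0000: 5.017525
  t * PV_t at t = 4.5000: 5.414595
  t * PV_t at t = 5.0000: 335.539603
Macaulay duration D = (sum_t t * PV_t) / P = 365.921112 / 79.972782 = 4.575571

Answer: Macaulay duration = 4.5756 years


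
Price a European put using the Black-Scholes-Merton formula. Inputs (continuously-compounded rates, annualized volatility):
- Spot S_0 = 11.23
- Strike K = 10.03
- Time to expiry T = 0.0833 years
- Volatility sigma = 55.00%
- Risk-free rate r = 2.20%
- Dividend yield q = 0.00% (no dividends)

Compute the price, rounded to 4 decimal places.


d1 = (ln(S/K) + (r - q + 0.5*sigma^2) * T) / (sigma * sqrt(T)) = 0.80282374
d2 = d1 - sigma * sqrt(T) = 0.64408417
exp(-rT) = 0.99816908; exp(-qT) = 1.00000000
P = K * exp(-rT) * N(-d2) - S_0 * exp(-qT) * N(-d1)
N(-d1) = 0.21103831; N(-d2) = 0.25976043
P = 10.0300 * 0.99816908 * 0.25976043 - 11.2300 * 1.00000000 * 0.21103831 = 0.2307

Answer: Price = 0.2307


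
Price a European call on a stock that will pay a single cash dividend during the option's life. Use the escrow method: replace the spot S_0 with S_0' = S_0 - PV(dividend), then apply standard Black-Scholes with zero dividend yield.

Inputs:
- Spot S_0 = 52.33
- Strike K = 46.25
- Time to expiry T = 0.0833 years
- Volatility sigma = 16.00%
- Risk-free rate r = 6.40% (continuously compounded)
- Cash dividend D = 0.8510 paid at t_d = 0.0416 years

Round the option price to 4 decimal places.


Answer: Price = 5.4827

Derivation:
PV(D) = D * exp(-r * t_d) = 0.8510 * 0.99734114 = 0.84873731
S_0' = S_0 - PV(D) = 52.3300 - 0.84873731 = 51.48126269
d1 = (ln(S_0'/K) + (r + sigma^2/2)*T) / (sigma*sqrt(T)) = 2.45900560
d2 = d1 - sigma*sqrt(T) = 2.41282682
exp(-rT) = 0.99468299
N(d1) = 0.99303388; N(d2) = 0.99208533
C = S_0' * N(d1) - K * exp(-rT) * N(d2) = 51.48126269 * 0.99303388 - 46.2500 * 0.99468299 * 0.99208533 = 5.4827


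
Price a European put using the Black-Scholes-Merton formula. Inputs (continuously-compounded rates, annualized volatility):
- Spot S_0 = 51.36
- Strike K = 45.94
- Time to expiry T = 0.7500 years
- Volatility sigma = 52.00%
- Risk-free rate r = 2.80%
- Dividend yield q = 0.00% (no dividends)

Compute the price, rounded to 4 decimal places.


Answer: Price = 5.7567

Derivation:
d1 = (ln(S/K) + (r - q + 0.5*sigma^2) * T) / (sigma * sqrt(T)) = 0.51944528
d2 = d1 - sigma * sqrt(T) = 0.06911207
exp(-rT) = 0.97921896; exp(-qT) = 1.00000000
P = K * exp(-rT) * N(-d2) - S_0 * exp(-qT) * N(-d1)
N(-d1) = 0.30172513; N(-d2) = 0.47245021
P = 45.9400 * 0.97921896 * 0.47245021 - 51.3600 * 1.00000000 * 0.30172513 = 5.7567
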